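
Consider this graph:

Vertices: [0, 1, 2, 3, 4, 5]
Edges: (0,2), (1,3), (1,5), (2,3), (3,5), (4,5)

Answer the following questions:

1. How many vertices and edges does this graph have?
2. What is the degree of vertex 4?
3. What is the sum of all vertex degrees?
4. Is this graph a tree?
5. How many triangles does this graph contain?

Count: 6 vertices, 6 edges.
Vertex 4 has neighbors [5], degree = 1.
Handshaking lemma: 2 * 6 = 12.
A tree on 6 vertices has 5 edges. This graph has 6 edges (1 extra). Not a tree.
Number of triangles = 1.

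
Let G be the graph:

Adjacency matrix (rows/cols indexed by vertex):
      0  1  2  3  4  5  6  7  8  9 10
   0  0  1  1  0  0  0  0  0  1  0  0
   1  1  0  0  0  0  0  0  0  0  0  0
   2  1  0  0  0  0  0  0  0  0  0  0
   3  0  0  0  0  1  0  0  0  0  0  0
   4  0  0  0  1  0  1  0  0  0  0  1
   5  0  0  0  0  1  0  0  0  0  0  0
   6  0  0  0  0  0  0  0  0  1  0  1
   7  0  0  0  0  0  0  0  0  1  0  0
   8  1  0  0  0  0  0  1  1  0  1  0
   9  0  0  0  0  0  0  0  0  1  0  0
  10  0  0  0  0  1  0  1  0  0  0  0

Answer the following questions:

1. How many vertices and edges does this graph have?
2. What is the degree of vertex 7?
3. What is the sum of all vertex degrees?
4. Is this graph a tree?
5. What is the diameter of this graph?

Count: 11 vertices, 10 edges.
Vertex 7 has neighbors [8], degree = 1.
Handshaking lemma: 2 * 10 = 20.
A graph is a tree iff it is connected and has exactly n-1 edges. This graph is connected (all 11 vertices in one component) and has 11-1 = 10 edges. It is a tree.
Diameter (longest shortest path) = 6.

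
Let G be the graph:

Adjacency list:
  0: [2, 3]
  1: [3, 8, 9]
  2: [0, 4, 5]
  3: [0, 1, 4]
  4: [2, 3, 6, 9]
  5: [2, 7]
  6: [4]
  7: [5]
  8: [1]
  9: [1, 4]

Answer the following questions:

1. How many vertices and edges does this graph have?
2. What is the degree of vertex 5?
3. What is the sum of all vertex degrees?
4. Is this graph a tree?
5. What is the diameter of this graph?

Count: 10 vertices, 11 edges.
Vertex 5 has neighbors [2, 7], degree = 2.
Handshaking lemma: 2 * 11 = 22.
A tree on 10 vertices has 9 edges. This graph has 11 edges (2 extra). Not a tree.
Diameter (longest shortest path) = 6.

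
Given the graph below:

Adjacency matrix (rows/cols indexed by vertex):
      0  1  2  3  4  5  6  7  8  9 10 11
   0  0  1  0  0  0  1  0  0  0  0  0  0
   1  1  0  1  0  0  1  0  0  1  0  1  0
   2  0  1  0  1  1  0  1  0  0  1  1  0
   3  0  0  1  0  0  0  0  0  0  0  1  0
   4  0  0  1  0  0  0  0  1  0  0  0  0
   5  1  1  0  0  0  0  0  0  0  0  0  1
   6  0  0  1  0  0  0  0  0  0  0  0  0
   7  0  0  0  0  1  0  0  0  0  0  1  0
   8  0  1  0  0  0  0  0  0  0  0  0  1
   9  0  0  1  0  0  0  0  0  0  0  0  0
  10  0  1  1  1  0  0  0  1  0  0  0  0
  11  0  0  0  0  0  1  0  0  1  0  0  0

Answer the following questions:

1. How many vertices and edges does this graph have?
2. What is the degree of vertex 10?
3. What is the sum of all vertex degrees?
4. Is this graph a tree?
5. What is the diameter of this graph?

Count: 12 vertices, 16 edges.
Vertex 10 has neighbors [1, 2, 3, 7], degree = 4.
Handshaking lemma: 2 * 16 = 32.
A tree on 12 vertices has 11 edges. This graph has 16 edges (5 extra). Not a tree.
Diameter (longest shortest path) = 4.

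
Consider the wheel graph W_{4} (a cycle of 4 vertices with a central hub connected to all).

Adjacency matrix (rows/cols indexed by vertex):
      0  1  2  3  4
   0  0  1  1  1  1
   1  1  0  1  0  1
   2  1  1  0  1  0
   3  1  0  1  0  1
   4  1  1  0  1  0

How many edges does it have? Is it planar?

Wheel graph W_{4}: 4 cycle edges + 4 spoke edges = 8 edges.
Total vertices: 5.
The graph is planar.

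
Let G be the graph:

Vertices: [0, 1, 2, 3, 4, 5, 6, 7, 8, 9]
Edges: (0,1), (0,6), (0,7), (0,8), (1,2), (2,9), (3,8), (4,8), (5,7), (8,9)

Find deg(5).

Vertex 5 has neighbors [7], so deg(5) = 1.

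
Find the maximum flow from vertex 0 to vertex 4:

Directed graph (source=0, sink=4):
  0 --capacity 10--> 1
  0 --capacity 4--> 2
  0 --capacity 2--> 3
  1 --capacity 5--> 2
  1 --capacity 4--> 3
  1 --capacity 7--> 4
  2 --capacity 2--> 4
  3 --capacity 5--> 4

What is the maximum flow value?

Computing max flow:
  Flow on (0->1): 10/10
  Flow on (0->2): 2/4
  Flow on (0->3): 2/2
  Flow on (1->3): 3/4
  Flow on (1->4): 7/7
  Flow on (2->4): 2/2
  Flow on (3->4): 5/5
Maximum flow = 14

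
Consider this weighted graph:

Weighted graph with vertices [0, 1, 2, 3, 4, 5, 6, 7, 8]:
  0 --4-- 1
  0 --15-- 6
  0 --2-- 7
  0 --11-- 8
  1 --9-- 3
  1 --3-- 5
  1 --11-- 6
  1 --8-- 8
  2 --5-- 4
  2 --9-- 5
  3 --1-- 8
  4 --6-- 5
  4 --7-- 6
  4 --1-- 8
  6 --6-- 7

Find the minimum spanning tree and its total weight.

Applying Kruskal's algorithm (sort edges by weight, add if no cycle):
  Add (3,8) w=1
  Add (4,8) w=1
  Add (0,7) w=2
  Add (1,5) w=3
  Add (0,1) w=4
  Add (2,4) w=5
  Add (4,5) w=6
  Add (6,7) w=6
  Skip (4,6) w=7 (creates cycle)
  Skip (1,8) w=8 (creates cycle)
  Skip (1,3) w=9 (creates cycle)
  Skip (2,5) w=9 (creates cycle)
  Skip (0,8) w=11 (creates cycle)
  Skip (1,6) w=11 (creates cycle)
  Skip (0,6) w=15 (creates cycle)
MST weight = 28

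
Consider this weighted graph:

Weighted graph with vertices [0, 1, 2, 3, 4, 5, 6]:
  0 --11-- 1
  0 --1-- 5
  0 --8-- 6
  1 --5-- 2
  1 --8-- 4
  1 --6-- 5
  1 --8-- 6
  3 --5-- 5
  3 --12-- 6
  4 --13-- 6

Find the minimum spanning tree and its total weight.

Applying Kruskal's algorithm (sort edges by weight, add if no cycle):
  Add (0,5) w=1
  Add (1,2) w=5
  Add (3,5) w=5
  Add (1,5) w=6
  Add (0,6) w=8
  Add (1,4) w=8
  Skip (1,6) w=8 (creates cycle)
  Skip (0,1) w=11 (creates cycle)
  Skip (3,6) w=12 (creates cycle)
  Skip (4,6) w=13 (creates cycle)
MST weight = 33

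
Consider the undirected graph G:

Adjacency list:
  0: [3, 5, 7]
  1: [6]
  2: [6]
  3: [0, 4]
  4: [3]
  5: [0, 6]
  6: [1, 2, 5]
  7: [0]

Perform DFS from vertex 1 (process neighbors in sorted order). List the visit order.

DFS from vertex 1 (neighbors processed in ascending order):
Visit order: 1, 6, 2, 5, 0, 3, 4, 7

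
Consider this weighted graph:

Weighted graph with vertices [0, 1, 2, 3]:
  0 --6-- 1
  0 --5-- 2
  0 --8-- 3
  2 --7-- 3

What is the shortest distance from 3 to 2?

Using Dijkstra's algorithm from vertex 3:
Shortest path: 3 -> 2
Total weight: 7 = 7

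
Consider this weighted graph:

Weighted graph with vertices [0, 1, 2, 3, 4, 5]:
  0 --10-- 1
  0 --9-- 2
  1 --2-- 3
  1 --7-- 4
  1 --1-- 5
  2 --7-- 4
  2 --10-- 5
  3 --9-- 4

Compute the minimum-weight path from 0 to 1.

Using Dijkstra's algorithm from vertex 0:
Shortest path: 0 -> 1
Total weight: 10 = 10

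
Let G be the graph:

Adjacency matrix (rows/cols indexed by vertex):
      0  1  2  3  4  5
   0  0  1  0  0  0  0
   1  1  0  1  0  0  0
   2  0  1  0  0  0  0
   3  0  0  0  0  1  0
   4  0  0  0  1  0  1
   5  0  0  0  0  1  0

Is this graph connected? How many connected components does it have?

Checking connectivity: the graph has 2 connected component(s).
Components: [[0, 1, 2], [3, 4, 5]]. The graph is NOT connected.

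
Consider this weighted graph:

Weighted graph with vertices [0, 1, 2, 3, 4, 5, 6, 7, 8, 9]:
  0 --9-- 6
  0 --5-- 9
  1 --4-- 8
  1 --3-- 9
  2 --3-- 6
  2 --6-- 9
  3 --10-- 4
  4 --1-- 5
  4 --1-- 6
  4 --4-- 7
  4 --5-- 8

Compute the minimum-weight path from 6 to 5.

Using Dijkstra's algorithm from vertex 6:
Shortest path: 6 -> 4 -> 5
Total weight: 1 + 1 = 2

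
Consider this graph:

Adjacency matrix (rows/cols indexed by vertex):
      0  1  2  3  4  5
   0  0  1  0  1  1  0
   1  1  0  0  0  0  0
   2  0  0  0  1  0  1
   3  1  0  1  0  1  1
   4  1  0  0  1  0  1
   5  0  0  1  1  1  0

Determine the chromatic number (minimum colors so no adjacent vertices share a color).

The graph has a maximum clique of size 3 (lower bound on chromatic number).
A valid 3-coloring: {0: 1, 1: 0, 2: 2, 3: 0, 4: 2, 5: 1}.
Chromatic number = 3.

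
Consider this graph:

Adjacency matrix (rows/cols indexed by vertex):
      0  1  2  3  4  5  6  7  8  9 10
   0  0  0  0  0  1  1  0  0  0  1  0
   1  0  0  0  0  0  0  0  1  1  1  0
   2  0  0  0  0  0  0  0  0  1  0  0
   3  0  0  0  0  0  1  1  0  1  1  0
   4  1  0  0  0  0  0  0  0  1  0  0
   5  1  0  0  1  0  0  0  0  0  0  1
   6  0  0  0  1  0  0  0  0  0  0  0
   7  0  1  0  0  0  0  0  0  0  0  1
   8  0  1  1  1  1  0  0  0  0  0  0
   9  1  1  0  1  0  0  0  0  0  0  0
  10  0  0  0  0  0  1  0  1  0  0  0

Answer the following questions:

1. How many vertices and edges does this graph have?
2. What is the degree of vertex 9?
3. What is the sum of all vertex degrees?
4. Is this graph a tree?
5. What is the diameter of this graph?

Count: 11 vertices, 14 edges.
Vertex 9 has neighbors [0, 1, 3], degree = 3.
Handshaking lemma: 2 * 14 = 28.
A tree on 11 vertices has 10 edges. This graph has 14 edges (4 extra). Not a tree.
Diameter (longest shortest path) = 4.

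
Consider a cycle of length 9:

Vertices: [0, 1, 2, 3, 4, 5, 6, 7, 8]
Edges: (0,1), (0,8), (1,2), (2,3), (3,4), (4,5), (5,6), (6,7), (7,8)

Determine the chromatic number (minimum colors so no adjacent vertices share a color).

This is an odd cycle (C_9). Odd cycles are not bipartite (any 2-coloring forces two adjacent vertices to match), and 3 colors suffice.
Chromatic number = 3.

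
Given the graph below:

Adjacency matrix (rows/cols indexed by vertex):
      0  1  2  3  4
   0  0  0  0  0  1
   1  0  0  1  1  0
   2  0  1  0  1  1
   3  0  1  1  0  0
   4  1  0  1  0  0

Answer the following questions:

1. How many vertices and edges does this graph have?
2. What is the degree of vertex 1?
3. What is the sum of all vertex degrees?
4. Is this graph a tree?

Count: 5 vertices, 5 edges.
Vertex 1 has neighbors [2, 3], degree = 2.
Handshaking lemma: 2 * 5 = 10.
A tree on 5 vertices has 4 edges. This graph has 5 edges (1 extra). Not a tree.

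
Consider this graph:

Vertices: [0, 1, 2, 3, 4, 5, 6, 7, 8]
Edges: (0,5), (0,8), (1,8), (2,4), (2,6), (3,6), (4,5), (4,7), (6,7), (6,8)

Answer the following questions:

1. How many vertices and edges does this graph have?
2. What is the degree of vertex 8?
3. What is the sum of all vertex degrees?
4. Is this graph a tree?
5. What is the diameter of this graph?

Count: 9 vertices, 10 edges.
Vertex 8 has neighbors [0, 1, 6], degree = 3.
Handshaking lemma: 2 * 10 = 20.
A tree on 9 vertices has 8 edges. This graph has 10 edges (2 extra). Not a tree.
Diameter (longest shortest path) = 4.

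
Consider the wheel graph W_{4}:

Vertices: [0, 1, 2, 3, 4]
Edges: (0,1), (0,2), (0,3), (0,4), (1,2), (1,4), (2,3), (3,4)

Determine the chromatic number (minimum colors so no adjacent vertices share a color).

W_{4} = C_{4} plus a hub adjacent to every cycle vertex.
The outer cycle needs 2 colors (even cycle); the hub is adjacent to all of them so needs a fresh color.
Chromatic number = 2 + 1 = 3.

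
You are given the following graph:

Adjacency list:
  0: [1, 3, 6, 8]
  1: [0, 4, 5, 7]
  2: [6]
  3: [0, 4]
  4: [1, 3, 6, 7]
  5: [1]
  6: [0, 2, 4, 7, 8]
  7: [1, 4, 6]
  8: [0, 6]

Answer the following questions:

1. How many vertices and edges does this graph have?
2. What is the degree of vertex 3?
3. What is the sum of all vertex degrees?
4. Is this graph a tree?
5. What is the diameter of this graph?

Count: 9 vertices, 13 edges.
Vertex 3 has neighbors [0, 4], degree = 2.
Handshaking lemma: 2 * 13 = 26.
A tree on 9 vertices has 8 edges. This graph has 13 edges (5 extra). Not a tree.
Diameter (longest shortest path) = 4.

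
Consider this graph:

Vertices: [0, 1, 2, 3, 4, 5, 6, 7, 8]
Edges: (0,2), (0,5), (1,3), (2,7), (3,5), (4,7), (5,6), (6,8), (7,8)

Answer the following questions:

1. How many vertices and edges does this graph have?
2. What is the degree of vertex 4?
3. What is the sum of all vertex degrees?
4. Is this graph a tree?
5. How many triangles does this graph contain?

Count: 9 vertices, 9 edges.
Vertex 4 has neighbors [7], degree = 1.
Handshaking lemma: 2 * 9 = 18.
A tree on 9 vertices has 8 edges. This graph has 9 edges (1 extra). Not a tree.
Number of triangles = 0.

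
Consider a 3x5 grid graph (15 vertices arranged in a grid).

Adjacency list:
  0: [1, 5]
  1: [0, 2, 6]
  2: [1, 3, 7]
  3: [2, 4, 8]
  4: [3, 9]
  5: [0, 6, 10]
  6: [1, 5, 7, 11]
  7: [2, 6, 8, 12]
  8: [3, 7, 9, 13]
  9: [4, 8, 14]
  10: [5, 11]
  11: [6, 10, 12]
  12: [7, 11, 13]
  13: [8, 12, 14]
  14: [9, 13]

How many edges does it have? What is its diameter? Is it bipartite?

A 3x5 grid has 10 vertical edges and 12 horizontal edges.
Total edges = 10 + 12 = 22.
Diameter = (3-1) + (5-1) = 6 (corner to opposite corner).
Grid graphs are bipartite (checkerboard coloring).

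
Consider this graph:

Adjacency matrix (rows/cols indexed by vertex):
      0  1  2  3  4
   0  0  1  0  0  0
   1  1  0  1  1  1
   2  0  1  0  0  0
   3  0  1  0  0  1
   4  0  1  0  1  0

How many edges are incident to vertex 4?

Vertex 4 has neighbors [1, 3], so deg(4) = 2.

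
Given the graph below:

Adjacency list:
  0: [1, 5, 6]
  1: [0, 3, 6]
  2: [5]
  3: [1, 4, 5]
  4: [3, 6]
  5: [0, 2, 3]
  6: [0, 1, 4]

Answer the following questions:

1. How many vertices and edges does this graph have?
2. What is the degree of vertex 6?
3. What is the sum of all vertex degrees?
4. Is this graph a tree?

Count: 7 vertices, 9 edges.
Vertex 6 has neighbors [0, 1, 4], degree = 3.
Handshaking lemma: 2 * 9 = 18.
A tree on 7 vertices has 6 edges. This graph has 9 edges (3 extra). Not a tree.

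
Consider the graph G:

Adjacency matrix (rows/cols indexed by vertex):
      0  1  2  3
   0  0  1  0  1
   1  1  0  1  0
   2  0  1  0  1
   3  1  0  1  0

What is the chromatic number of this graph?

The graph has a maximum clique of size 2 (lower bound on chromatic number).
A valid 2-coloring: {0: 0, 1: 1, 2: 0, 3: 1}.
Chromatic number = 2.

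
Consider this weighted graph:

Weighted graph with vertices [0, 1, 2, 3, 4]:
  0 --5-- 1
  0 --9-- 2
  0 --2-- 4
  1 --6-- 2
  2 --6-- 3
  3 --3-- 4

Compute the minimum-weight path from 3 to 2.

Using Dijkstra's algorithm from vertex 3:
Shortest path: 3 -> 2
Total weight: 6 = 6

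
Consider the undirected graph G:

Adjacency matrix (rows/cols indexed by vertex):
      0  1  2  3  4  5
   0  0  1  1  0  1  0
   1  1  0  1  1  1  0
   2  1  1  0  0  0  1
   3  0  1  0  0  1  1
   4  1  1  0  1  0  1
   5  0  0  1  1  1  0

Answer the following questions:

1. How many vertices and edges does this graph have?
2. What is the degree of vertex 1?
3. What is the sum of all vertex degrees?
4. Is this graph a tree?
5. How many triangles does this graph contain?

Count: 6 vertices, 10 edges.
Vertex 1 has neighbors [0, 2, 3, 4], degree = 4.
Handshaking lemma: 2 * 10 = 20.
A tree on 6 vertices has 5 edges. This graph has 10 edges (5 extra). Not a tree.
Number of triangles = 4.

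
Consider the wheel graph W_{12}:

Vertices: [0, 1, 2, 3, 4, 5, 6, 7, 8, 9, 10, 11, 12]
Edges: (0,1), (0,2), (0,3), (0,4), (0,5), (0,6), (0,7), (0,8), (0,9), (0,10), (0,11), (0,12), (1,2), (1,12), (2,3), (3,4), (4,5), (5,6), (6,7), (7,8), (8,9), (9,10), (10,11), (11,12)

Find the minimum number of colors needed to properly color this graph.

W_{12} = C_{12} plus a hub adjacent to every cycle vertex.
The outer cycle needs 2 colors (even cycle); the hub is adjacent to all of them so needs a fresh color.
Chromatic number = 2 + 1 = 3.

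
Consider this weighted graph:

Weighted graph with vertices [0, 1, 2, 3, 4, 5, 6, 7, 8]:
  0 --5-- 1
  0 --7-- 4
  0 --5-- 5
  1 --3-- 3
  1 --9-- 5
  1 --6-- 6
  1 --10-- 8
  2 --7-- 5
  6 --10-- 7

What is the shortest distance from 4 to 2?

Using Dijkstra's algorithm from vertex 4:
Shortest path: 4 -> 0 -> 5 -> 2
Total weight: 7 + 5 + 7 = 19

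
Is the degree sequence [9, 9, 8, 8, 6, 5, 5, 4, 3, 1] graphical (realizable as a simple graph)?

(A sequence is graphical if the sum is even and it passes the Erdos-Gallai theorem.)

Sum of degrees = 58. Sum is even but fails Erdos-Gallai. The sequence is NOT graphical.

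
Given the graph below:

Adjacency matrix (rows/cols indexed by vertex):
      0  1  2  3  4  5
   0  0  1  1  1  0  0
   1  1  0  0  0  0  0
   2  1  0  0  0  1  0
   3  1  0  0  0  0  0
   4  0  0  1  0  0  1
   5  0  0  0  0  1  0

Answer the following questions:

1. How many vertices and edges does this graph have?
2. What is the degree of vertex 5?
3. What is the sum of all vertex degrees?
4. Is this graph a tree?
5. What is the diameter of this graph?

Count: 6 vertices, 5 edges.
Vertex 5 has neighbors [4], degree = 1.
Handshaking lemma: 2 * 5 = 10.
A graph is a tree iff it is connected and has exactly n-1 edges. This graph is connected (all 6 vertices in one component) and has 6-1 = 5 edges. It is a tree.
Diameter (longest shortest path) = 4.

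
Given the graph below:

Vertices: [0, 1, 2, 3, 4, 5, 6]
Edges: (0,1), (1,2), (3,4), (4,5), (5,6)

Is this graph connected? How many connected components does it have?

Checking connectivity: the graph has 2 connected component(s).
Components: [[0, 1, 2], [3, 4, 5, 6]]. The graph is NOT connected.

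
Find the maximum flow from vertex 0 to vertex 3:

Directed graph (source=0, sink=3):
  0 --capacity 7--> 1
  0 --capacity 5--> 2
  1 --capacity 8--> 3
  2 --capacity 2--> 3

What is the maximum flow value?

Computing max flow:
  Flow on (0->1): 7/7
  Flow on (0->2): 2/5
  Flow on (1->3): 7/8
  Flow on (2->3): 2/2
Maximum flow = 9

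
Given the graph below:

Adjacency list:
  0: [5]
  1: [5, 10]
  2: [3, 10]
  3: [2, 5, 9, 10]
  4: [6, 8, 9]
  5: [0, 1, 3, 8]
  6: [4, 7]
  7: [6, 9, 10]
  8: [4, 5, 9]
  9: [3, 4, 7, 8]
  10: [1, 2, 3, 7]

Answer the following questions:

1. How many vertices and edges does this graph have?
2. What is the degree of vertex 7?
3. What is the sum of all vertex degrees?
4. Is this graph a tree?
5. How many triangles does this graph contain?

Count: 11 vertices, 16 edges.
Vertex 7 has neighbors [6, 9, 10], degree = 3.
Handshaking lemma: 2 * 16 = 32.
A tree on 11 vertices has 10 edges. This graph has 16 edges (6 extra). Not a tree.
Number of triangles = 2.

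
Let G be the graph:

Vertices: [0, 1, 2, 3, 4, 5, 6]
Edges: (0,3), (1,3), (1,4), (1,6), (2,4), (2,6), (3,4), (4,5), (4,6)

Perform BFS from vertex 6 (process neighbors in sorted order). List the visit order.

BFS from vertex 6 (neighbors processed in ascending order):
Visit order: 6, 1, 2, 4, 3, 5, 0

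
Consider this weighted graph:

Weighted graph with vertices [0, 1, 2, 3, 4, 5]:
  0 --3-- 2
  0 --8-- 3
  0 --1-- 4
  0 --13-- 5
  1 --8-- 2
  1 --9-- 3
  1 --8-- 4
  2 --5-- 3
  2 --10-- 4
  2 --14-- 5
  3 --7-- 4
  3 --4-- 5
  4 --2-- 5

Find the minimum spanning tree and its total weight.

Applying Kruskal's algorithm (sort edges by weight, add if no cycle):
  Add (0,4) w=1
  Add (4,5) w=2
  Add (0,2) w=3
  Add (3,5) w=4
  Skip (2,3) w=5 (creates cycle)
  Skip (3,4) w=7 (creates cycle)
  Skip (0,3) w=8 (creates cycle)
  Add (1,2) w=8
  Skip (1,4) w=8 (creates cycle)
  Skip (1,3) w=9 (creates cycle)
  Skip (2,4) w=10 (creates cycle)
  Skip (0,5) w=13 (creates cycle)
  Skip (2,5) w=14 (creates cycle)
MST weight = 18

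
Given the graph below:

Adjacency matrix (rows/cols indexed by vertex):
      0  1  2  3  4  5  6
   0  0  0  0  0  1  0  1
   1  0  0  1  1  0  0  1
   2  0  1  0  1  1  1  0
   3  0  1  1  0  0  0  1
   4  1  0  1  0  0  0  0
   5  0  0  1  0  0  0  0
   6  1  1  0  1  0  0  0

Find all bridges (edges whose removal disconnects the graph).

A bridge is an edge whose removal increases the number of connected components.
Bridges found: (2,5)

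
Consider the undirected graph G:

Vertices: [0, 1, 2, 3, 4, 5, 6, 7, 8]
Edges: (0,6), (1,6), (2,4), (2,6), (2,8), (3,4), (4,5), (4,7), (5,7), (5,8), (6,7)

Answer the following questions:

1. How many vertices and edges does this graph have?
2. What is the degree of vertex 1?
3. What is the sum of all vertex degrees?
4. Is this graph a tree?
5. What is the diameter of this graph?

Count: 9 vertices, 11 edges.
Vertex 1 has neighbors [6], degree = 1.
Handshaking lemma: 2 * 11 = 22.
A tree on 9 vertices has 8 edges. This graph has 11 edges (3 extra). Not a tree.
Diameter (longest shortest path) = 4.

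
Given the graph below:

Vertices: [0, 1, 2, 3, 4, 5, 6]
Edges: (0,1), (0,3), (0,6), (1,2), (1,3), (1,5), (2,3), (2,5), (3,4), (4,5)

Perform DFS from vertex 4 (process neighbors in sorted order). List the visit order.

DFS from vertex 4 (neighbors processed in ascending order):
Visit order: 4, 3, 0, 1, 2, 5, 6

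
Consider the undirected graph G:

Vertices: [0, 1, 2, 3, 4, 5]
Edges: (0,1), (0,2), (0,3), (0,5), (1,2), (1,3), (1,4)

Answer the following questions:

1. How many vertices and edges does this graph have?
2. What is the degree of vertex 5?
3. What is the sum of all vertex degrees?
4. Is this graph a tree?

Count: 6 vertices, 7 edges.
Vertex 5 has neighbors [0], degree = 1.
Handshaking lemma: 2 * 7 = 14.
A tree on 6 vertices has 5 edges. This graph has 7 edges (2 extra). Not a tree.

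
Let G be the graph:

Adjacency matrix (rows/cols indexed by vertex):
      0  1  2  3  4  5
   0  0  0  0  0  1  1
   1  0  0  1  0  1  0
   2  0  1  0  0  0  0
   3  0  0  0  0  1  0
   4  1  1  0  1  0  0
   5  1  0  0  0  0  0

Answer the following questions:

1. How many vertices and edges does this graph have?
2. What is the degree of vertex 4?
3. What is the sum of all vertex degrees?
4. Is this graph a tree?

Count: 6 vertices, 5 edges.
Vertex 4 has neighbors [0, 1, 3], degree = 3.
Handshaking lemma: 2 * 5 = 10.
A graph is a tree iff it is connected and has exactly n-1 edges. This graph is connected (all 6 vertices in one component) and has 6-1 = 5 edges. It is a tree.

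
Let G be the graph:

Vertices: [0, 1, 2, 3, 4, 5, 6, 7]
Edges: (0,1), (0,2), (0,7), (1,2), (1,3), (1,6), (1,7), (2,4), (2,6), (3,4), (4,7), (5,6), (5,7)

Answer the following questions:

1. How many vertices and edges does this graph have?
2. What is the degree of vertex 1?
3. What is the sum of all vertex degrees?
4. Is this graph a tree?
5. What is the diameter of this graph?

Count: 8 vertices, 13 edges.
Vertex 1 has neighbors [0, 2, 3, 6, 7], degree = 5.
Handshaking lemma: 2 * 13 = 26.
A tree on 8 vertices has 7 edges. This graph has 13 edges (6 extra). Not a tree.
Diameter (longest shortest path) = 3.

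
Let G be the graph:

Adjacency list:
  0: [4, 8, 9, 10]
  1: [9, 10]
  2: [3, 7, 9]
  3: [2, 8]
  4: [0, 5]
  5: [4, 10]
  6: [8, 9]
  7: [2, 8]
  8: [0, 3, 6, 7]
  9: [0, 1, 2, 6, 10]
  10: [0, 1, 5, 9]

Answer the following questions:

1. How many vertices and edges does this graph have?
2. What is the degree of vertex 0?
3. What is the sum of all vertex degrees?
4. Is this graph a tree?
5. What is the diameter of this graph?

Count: 11 vertices, 16 edges.
Vertex 0 has neighbors [4, 8, 9, 10], degree = 4.
Handshaking lemma: 2 * 16 = 32.
A tree on 11 vertices has 10 edges. This graph has 16 edges (6 extra). Not a tree.
Diameter (longest shortest path) = 4.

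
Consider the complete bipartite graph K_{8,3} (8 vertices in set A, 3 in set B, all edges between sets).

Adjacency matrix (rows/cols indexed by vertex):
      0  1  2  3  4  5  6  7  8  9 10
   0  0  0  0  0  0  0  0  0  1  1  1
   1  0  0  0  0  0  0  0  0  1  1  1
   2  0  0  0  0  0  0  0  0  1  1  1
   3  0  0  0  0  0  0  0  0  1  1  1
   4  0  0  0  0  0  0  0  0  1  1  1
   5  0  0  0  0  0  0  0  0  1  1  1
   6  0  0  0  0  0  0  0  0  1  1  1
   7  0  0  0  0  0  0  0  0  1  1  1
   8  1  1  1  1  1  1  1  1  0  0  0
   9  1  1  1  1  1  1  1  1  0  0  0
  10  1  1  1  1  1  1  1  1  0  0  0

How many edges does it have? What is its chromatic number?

K_{8,3} has 8 * 3 = 24 edges.
Bipartite graphs have chromatic number 2 (color each partition differently).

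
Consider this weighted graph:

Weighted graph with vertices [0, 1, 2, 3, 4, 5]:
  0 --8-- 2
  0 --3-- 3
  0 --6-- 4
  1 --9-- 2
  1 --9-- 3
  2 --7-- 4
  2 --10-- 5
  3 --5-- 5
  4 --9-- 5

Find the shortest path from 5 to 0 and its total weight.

Using Dijkstra's algorithm from vertex 5:
Shortest path: 5 -> 3 -> 0
Total weight: 5 + 3 = 8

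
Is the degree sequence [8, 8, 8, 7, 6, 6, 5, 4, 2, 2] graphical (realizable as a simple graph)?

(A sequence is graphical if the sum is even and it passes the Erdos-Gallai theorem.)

Sum of degrees = 56. Sum is even and passes Erdos-Gallai. The sequence IS graphical.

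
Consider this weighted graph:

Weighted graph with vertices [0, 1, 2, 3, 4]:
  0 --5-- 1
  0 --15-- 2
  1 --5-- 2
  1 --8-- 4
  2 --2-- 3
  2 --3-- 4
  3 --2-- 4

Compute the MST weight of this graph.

Applying Kruskal's algorithm (sort edges by weight, add if no cycle):
  Add (2,3) w=2
  Add (3,4) w=2
  Skip (2,4) w=3 (creates cycle)
  Add (0,1) w=5
  Add (1,2) w=5
  Skip (1,4) w=8 (creates cycle)
  Skip (0,2) w=15 (creates cycle)
MST weight = 14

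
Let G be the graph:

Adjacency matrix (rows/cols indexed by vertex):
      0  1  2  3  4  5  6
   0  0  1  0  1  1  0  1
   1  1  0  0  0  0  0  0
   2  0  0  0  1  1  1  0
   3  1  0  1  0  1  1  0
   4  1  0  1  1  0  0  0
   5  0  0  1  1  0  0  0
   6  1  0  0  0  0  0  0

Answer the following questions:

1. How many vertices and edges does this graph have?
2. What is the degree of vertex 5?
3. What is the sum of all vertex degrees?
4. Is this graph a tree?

Count: 7 vertices, 9 edges.
Vertex 5 has neighbors [2, 3], degree = 2.
Handshaking lemma: 2 * 9 = 18.
A tree on 7 vertices has 6 edges. This graph has 9 edges (3 extra). Not a tree.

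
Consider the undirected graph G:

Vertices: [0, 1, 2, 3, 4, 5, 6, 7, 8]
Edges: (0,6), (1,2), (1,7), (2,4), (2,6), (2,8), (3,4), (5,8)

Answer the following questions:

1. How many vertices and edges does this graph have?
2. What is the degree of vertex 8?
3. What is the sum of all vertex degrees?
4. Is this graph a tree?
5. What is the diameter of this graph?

Count: 9 vertices, 8 edges.
Vertex 8 has neighbors [2, 5], degree = 2.
Handshaking lemma: 2 * 8 = 16.
A graph is a tree iff it is connected and has exactly n-1 edges. This graph is connected (all 9 vertices in one component) and has 9-1 = 8 edges. It is a tree.
Diameter (longest shortest path) = 4.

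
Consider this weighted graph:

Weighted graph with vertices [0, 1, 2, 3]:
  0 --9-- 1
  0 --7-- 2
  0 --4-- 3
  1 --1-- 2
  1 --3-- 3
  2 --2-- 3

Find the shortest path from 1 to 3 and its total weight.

Using Dijkstra's algorithm from vertex 1:
Shortest path: 1 -> 3
Total weight: 3 = 3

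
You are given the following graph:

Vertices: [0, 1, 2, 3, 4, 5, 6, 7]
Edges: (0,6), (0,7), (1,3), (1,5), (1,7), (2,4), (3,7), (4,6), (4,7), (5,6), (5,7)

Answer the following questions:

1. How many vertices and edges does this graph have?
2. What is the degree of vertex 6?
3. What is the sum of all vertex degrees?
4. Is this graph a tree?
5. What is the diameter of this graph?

Count: 8 vertices, 11 edges.
Vertex 6 has neighbors [0, 4, 5], degree = 3.
Handshaking lemma: 2 * 11 = 22.
A tree on 8 vertices has 7 edges. This graph has 11 edges (4 extra). Not a tree.
Diameter (longest shortest path) = 3.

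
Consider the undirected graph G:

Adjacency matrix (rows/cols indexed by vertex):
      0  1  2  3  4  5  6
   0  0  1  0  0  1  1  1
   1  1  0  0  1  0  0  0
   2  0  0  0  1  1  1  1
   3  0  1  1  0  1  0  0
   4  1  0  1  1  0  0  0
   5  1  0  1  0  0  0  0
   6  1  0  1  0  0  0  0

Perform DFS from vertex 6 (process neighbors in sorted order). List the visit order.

DFS from vertex 6 (neighbors processed in ascending order):
Visit order: 6, 0, 1, 3, 2, 4, 5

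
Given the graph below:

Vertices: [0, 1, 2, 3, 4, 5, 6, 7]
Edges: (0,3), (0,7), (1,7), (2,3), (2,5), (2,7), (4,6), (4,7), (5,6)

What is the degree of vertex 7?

Vertex 7 has neighbors [0, 1, 2, 4], so deg(7) = 4.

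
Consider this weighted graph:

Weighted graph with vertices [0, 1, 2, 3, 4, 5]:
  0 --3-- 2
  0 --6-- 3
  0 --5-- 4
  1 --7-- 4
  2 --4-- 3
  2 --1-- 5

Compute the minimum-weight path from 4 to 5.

Using Dijkstra's algorithm from vertex 4:
Shortest path: 4 -> 0 -> 2 -> 5
Total weight: 5 + 3 + 1 = 9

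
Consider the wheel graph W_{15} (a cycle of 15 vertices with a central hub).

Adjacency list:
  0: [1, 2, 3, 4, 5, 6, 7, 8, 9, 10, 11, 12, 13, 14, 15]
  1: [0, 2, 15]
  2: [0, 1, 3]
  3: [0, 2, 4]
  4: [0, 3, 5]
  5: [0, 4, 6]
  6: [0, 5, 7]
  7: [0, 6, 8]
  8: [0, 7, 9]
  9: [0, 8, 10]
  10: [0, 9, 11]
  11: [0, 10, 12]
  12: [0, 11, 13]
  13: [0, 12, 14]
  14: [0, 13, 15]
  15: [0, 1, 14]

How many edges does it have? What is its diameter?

Wheel graph W_{15}: 15 cycle edges + 15 spoke edges = 30 edges.
The hub is distance 1 from all cycle vertices. Max distance between cycle vertices through hub is 2.
Diameter = 2.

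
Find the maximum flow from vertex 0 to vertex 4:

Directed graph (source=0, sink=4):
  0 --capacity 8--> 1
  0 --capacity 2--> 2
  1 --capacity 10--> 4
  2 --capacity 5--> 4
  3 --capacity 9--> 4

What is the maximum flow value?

Computing max flow:
  Flow on (0->1): 8/8
  Flow on (0->2): 2/2
  Flow on (1->4): 8/10
  Flow on (2->4): 2/5
Maximum flow = 10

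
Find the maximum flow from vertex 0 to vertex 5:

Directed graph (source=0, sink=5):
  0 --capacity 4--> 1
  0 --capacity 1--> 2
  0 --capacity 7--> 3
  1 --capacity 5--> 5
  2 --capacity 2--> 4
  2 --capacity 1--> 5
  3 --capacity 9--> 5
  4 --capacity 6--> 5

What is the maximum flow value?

Computing max flow:
  Flow on (0->1): 4/4
  Flow on (0->2): 1/1
  Flow on (0->3): 7/7
  Flow on (1->5): 4/5
  Flow on (2->5): 1/1
  Flow on (3->5): 7/9
Maximum flow = 12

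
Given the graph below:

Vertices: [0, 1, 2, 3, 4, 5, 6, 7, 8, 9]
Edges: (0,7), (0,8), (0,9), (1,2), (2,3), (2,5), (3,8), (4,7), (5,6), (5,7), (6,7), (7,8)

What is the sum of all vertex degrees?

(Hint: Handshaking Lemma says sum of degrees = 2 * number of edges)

Count edges: 12 edges.
By Handshaking Lemma: sum of degrees = 2 * 12 = 24.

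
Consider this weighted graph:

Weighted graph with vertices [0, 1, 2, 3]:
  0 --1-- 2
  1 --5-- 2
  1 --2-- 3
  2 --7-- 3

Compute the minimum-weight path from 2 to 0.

Using Dijkstra's algorithm from vertex 2:
Shortest path: 2 -> 0
Total weight: 1 = 1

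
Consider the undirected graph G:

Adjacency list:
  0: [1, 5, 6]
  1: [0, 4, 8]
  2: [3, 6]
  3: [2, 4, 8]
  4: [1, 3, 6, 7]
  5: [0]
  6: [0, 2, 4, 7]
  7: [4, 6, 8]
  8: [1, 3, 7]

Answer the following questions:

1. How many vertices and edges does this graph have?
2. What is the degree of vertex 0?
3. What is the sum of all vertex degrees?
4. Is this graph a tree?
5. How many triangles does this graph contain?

Count: 9 vertices, 13 edges.
Vertex 0 has neighbors [1, 5, 6], degree = 3.
Handshaking lemma: 2 * 13 = 26.
A tree on 9 vertices has 8 edges. This graph has 13 edges (5 extra). Not a tree.
Number of triangles = 1.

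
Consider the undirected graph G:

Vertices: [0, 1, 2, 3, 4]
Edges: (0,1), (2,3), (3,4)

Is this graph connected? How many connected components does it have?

Checking connectivity: the graph has 2 connected component(s).
Components: [[0, 1], [2, 3, 4]]. The graph is NOT connected.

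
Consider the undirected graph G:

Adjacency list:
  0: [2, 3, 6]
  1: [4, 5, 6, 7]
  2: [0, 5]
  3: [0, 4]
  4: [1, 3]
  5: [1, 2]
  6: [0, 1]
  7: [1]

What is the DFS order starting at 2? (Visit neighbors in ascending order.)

DFS from vertex 2 (neighbors processed in ascending order):
Visit order: 2, 0, 3, 4, 1, 5, 6, 7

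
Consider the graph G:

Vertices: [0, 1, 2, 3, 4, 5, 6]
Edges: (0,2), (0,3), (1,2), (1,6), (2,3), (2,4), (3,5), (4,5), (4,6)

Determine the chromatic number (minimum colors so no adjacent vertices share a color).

The graph has a maximum clique of size 3 (lower bound on chromatic number).
A valid 3-coloring: {0: 2, 1: 1, 2: 0, 3: 1, 4: 1, 5: 0, 6: 0}.
Chromatic number = 3.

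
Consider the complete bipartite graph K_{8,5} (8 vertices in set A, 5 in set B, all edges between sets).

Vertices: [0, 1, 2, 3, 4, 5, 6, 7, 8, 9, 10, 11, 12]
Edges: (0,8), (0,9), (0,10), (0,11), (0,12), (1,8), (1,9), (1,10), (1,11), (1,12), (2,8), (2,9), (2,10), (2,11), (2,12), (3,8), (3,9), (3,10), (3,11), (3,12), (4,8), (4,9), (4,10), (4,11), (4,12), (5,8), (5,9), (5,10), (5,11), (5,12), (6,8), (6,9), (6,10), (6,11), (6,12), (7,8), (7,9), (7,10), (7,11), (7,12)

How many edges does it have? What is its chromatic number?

K_{8,5} has 8 * 5 = 40 edges.
Bipartite graphs have chromatic number 2 (color each partition differently).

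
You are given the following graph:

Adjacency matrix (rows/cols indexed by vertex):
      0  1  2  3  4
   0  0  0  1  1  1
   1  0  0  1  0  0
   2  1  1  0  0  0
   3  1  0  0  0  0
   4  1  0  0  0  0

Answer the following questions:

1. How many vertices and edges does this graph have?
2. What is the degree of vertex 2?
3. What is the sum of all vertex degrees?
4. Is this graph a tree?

Count: 5 vertices, 4 edges.
Vertex 2 has neighbors [0, 1], degree = 2.
Handshaking lemma: 2 * 4 = 8.
A graph is a tree iff it is connected and has exactly n-1 edges. This graph is connected (all 5 vertices in one component) and has 5-1 = 4 edges. It is a tree.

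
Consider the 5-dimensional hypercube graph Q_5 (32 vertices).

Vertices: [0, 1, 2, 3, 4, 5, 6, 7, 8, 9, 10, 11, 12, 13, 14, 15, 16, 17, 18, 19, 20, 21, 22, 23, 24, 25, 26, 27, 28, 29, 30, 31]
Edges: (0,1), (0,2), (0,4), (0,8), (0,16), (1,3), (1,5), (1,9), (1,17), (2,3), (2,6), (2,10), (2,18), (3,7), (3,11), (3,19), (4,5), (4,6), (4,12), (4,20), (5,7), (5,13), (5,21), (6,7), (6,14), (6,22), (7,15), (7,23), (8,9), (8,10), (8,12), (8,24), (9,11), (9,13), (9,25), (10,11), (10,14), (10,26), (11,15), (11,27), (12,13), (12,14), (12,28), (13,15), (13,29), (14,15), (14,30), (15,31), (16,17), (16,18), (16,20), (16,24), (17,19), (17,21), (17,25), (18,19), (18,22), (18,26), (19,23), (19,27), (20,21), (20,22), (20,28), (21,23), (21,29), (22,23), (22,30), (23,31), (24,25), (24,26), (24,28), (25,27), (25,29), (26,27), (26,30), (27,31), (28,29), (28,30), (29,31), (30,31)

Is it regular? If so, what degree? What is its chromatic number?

In Q_5, every vertex has exactly 5 neighbors (flip one of 5 bits), so it is 5-regular.
Q_5 is bipartite (partition by bit-parity), so chromatic number = 2.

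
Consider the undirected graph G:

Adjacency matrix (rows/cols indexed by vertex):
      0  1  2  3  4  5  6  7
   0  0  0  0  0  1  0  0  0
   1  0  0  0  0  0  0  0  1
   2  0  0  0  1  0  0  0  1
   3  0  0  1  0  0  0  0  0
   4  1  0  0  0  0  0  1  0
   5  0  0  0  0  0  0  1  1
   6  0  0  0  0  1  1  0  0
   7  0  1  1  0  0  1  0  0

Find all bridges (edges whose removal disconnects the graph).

A bridge is an edge whose removal increases the number of connected components.
Bridges found: (0,4), (1,7), (2,3), (2,7), (4,6), (5,6), (5,7)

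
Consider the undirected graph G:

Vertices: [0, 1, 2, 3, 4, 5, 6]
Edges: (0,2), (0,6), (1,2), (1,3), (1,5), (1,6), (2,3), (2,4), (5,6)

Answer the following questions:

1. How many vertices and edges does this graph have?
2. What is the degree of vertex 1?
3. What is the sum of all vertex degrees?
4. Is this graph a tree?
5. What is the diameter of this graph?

Count: 7 vertices, 9 edges.
Vertex 1 has neighbors [2, 3, 5, 6], degree = 4.
Handshaking lemma: 2 * 9 = 18.
A tree on 7 vertices has 6 edges. This graph has 9 edges (3 extra). Not a tree.
Diameter (longest shortest path) = 3.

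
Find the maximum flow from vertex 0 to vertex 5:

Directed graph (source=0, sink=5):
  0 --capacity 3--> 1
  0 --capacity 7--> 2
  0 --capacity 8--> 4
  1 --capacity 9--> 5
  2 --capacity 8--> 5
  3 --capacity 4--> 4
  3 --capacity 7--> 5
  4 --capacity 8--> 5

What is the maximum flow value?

Computing max flow:
  Flow on (0->1): 3/3
  Flow on (0->2): 7/7
  Flow on (0->4): 8/8
  Flow on (1->5): 3/9
  Flow on (2->5): 7/8
  Flow on (4->5): 8/8
Maximum flow = 18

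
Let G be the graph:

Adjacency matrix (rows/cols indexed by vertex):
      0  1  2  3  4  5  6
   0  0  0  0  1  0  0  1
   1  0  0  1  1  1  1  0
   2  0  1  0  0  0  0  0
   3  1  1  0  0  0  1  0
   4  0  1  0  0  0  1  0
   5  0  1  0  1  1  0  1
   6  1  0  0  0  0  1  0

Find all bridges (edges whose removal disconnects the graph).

A bridge is an edge whose removal increases the number of connected components.
Bridges found: (1,2)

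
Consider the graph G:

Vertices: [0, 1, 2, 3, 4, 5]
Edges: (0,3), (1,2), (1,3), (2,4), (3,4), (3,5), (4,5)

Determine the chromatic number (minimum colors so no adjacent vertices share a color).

The graph has a maximum clique of size 3 (lower bound on chromatic number).
A valid 3-coloring: {0: 1, 1: 1, 2: 0, 3: 0, 4: 1, 5: 2}.
Chromatic number = 3.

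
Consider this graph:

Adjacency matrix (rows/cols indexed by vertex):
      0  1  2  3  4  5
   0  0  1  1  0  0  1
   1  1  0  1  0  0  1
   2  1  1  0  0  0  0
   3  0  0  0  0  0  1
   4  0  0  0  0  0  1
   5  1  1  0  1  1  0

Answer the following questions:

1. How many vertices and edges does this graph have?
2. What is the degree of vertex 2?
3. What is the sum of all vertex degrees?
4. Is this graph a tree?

Count: 6 vertices, 7 edges.
Vertex 2 has neighbors [0, 1], degree = 2.
Handshaking lemma: 2 * 7 = 14.
A tree on 6 vertices has 5 edges. This graph has 7 edges (2 extra). Not a tree.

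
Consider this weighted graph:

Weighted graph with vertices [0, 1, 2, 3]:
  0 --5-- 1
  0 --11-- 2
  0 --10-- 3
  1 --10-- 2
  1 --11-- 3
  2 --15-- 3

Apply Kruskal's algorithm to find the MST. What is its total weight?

Applying Kruskal's algorithm (sort edges by weight, add if no cycle):
  Add (0,1) w=5
  Add (0,3) w=10
  Add (1,2) w=10
  Skip (0,2) w=11 (creates cycle)
  Skip (1,3) w=11 (creates cycle)
  Skip (2,3) w=15 (creates cycle)
MST weight = 25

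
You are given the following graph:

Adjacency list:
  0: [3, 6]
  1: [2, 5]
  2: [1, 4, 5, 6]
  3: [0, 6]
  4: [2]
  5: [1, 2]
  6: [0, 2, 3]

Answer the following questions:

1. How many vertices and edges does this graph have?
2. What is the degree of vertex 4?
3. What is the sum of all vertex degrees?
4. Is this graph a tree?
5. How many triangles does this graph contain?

Count: 7 vertices, 8 edges.
Vertex 4 has neighbors [2], degree = 1.
Handshaking lemma: 2 * 8 = 16.
A tree on 7 vertices has 6 edges. This graph has 8 edges (2 extra). Not a tree.
Number of triangles = 2.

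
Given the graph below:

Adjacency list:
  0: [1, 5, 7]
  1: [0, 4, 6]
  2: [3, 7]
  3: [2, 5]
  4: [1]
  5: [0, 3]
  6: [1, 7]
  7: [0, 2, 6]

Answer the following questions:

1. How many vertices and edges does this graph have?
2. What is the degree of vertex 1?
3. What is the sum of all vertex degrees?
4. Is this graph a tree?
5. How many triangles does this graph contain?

Count: 8 vertices, 9 edges.
Vertex 1 has neighbors [0, 4, 6], degree = 3.
Handshaking lemma: 2 * 9 = 18.
A tree on 8 vertices has 7 edges. This graph has 9 edges (2 extra). Not a tree.
Number of triangles = 0.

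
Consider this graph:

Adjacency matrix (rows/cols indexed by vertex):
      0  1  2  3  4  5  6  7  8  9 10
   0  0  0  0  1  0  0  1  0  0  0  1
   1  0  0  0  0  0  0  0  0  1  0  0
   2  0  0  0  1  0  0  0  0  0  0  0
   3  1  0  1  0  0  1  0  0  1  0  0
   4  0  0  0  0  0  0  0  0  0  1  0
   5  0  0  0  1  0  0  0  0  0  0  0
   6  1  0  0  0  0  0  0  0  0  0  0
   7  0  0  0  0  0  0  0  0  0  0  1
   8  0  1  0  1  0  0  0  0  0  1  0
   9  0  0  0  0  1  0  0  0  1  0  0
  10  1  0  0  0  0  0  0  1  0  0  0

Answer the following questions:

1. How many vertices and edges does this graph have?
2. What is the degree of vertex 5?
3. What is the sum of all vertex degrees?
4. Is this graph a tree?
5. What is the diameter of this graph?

Count: 11 vertices, 10 edges.
Vertex 5 has neighbors [3], degree = 1.
Handshaking lemma: 2 * 10 = 20.
A graph is a tree iff it is connected and has exactly n-1 edges. This graph is connected (all 11 vertices in one component) and has 11-1 = 10 edges. It is a tree.
Diameter (longest shortest path) = 6.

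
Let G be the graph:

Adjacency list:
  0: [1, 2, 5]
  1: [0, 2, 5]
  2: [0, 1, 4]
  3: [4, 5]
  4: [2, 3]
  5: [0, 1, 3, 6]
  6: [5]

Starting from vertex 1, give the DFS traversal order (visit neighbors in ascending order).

DFS from vertex 1 (neighbors processed in ascending order):
Visit order: 1, 0, 2, 4, 3, 5, 6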